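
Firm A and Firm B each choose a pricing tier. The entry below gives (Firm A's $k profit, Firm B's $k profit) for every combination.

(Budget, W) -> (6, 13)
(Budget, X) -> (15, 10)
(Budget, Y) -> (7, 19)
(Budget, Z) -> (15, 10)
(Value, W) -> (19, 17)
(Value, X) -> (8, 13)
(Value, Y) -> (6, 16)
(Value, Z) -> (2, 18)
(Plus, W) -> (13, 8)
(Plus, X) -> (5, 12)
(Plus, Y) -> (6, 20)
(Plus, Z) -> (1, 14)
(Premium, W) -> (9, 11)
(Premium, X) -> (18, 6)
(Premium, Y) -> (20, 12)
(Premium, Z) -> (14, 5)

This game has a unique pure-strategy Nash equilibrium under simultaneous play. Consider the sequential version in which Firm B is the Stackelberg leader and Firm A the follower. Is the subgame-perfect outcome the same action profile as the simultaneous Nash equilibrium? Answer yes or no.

Backward induction with Firm B moving first.
- W: BR = Value, leader payoff 17.
- X: BR = Premium, leader payoff 6.
- Y: BR = Premium, leader payoff 12.
- Z: BR = Budget, leader payoff 10.
Firm B's induced payoffs are 17, 6, 12, 10, so Firm B commits to W. Subgame-perfect outcome: (Value, W) with payoffs (19, 17).
Now find the simultaneous Nash equilibrium.
Firm A's best replies: W→Value; X→Premium; Y→Premium; Z→Budget.
Firm B's best replies: Budget→Y; Value→Z; Plus→Y; Premium→Y.
The unique mutual best reply is (Premium, Y), giving (20, 12).
Sequential outcome (Value, W) differs from the Nash profile (Premium, Y).

no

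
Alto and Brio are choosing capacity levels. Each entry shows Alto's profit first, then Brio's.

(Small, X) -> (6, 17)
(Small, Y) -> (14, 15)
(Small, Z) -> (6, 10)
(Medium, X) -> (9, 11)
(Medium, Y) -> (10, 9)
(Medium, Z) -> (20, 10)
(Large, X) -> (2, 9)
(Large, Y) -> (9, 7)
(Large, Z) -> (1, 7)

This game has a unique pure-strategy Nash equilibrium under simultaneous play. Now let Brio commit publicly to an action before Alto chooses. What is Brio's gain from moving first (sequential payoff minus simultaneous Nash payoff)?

4

Backward induction with Brio moving first.
- X → Alto plays Medium (best of 6, 9, 2); Brio gets 11.
- Y → Alto plays Small (best of 14, 10, 9); Brio gets 15.
- Z → Alto plays Medium (best of 6, 20, 1); Brio gets 10.
Among 11, 15, 10, the best is 15 at Y. Subgame-perfect outcome: (Small, Y) with payoffs (14, 15).
Under simultaneous play:
Alto's best replies: X→Medium; Y→Small; Z→Medium.
Brio's best replies: Small→X; Medium→X; Large→X.
Only (Medium, X) has each player best-responding; Nash payoffs (9, 11).
Brio's commitment gain: 15 − 11 = 4.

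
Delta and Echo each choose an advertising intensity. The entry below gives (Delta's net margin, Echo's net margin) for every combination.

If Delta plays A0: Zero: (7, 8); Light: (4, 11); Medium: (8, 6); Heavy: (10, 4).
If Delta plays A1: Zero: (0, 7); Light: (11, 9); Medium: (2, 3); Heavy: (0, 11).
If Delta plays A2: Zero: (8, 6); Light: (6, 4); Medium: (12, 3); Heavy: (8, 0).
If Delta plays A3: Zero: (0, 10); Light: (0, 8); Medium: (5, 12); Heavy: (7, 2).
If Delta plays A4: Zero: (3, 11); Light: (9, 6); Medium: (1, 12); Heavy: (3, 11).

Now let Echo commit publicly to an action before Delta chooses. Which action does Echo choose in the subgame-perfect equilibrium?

Work backward from Delta's decision.
- Zero: BR = A2, leader payoff 6.
- Light: BR = A1, leader payoff 9.
- Medium: BR = A2, leader payoff 3.
- Heavy: BR = A0, leader payoff 4.
Echo's induced payoffs are 6, 9, 3, 4, so Echo commits to Light. Subgame-perfect outcome: (A1, Light) with payoffs (11, 9).

Light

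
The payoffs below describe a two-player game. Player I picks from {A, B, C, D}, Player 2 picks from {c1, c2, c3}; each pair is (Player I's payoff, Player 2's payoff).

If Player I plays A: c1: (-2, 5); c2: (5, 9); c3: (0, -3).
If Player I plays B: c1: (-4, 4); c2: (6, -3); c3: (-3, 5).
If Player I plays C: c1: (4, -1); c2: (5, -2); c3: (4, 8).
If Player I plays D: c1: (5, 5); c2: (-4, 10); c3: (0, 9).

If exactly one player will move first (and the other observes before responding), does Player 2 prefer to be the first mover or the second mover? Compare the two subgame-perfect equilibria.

second

If Player I leads: Player 2's best replies are A→c2, B→c3, C→c3, D→c2; Player I's induced payoffs 5, -3, 4, -4; outcome (A, c2), payoffs (5, 9).
If Player 2 leads: Player I's best replies are c1→D, c2→B, c3→C; Player 2's induced payoffs 5, -3, 8; outcome (C, c3), payoffs (4, 8).
Player 2 gets 8 moving first and 9 moving second, so Player 2 prefers to move second.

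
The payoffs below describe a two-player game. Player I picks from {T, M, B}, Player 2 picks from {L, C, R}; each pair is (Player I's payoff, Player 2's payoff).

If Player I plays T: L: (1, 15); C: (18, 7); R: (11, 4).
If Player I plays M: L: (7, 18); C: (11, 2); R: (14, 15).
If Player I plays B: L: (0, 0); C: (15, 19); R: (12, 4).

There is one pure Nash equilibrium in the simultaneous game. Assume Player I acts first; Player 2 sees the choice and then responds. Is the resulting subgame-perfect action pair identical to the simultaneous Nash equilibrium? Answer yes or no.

Work backward from Player 2's decision.
- T: Player 2 compares 15, 7, 4 and picks L; Player I would get 1.
- M: Player 2 compares 18, 2, 15 and picks L; Player I would get 7.
- B: Player 2 compares 0, 19, 4 and picks C; Player I would get 15.
Player I's induced payoffs are 1, 7, 15, so Player I commits to B. Subgame-perfect outcome: (B, C) with payoffs (15, 19).
Under simultaneous play:
Player I's best replies: L→M; C→T; R→M.
Player 2's best replies: T→L; M→L; B→C.
Only (M, L) has each player best-responding; Nash payoffs (7, 18).
Sequential outcome (B, C) differs from the Nash profile (M, L).

no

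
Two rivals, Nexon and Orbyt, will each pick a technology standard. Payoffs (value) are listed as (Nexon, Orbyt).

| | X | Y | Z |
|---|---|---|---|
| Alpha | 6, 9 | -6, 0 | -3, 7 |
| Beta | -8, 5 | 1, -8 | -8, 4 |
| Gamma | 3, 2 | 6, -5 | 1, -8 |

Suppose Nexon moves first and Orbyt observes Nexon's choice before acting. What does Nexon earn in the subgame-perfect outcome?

Work backward from Orbyt's decision.
- Alpha: BR = X, leader payoff 6.
- Beta: BR = X, leader payoff -8.
- Gamma: BR = X, leader payoff 3.
Nexon's induced payoffs are 6, -8, 3, so Nexon commits to Alpha. Subgame-perfect outcome: (Alpha, X) with payoffs (6, 9).

6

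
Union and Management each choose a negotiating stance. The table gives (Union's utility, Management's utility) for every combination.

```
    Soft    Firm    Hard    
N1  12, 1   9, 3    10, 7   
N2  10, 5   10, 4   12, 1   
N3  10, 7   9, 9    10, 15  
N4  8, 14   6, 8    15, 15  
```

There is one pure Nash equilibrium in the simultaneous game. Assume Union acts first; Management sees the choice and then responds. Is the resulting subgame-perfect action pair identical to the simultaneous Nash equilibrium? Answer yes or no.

yes

Solve by backward induction (Union leads).
- N1 → Management plays Hard (best of 1, 3, 7); Union gets 10.
- N2 → Management plays Soft (best of 5, 4, 1); Union gets 10.
- N3 → Management plays Hard (best of 7, 9, 15); Union gets 10.
- N4 → Management plays Hard (best of 14, 8, 15); Union gets 15.
Union's induced payoffs are 10, 10, 10, 15, so Union commits to N4. Subgame-perfect outcome: (N4, Hard) with payoffs (15, 15).
For the simultaneous game, intersect best replies.
Union's best replies: Soft→N1; Firm→N2; Hard→N4.
Management's best replies: N1→Hard; N2→Soft; N3→Hard; N4→Hard.
The unique mutual best reply is (N4, Hard), giving (15, 15).
Sequential outcome (N4, Hard) coincides with the Nash profile (N4, Hard).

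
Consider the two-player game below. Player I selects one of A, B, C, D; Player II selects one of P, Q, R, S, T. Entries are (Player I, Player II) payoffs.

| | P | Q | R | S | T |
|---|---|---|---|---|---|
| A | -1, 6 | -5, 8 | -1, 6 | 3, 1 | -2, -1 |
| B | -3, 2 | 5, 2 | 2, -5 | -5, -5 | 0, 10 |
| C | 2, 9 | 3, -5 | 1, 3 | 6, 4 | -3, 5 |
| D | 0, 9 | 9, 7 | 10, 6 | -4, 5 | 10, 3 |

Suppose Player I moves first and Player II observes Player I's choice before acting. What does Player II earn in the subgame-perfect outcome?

9

Solve by backward induction (Player I leads).
- A: BR = Q, leader payoff -5.
- B: BR = T, leader payoff 0.
- C: BR = P, leader payoff 2.
- D: BR = P, leader payoff 0.
Player I's induced payoffs are -5, 0, 2, 0, so Player I commits to C. Subgame-perfect outcome: (C, P) with payoffs (2, 9).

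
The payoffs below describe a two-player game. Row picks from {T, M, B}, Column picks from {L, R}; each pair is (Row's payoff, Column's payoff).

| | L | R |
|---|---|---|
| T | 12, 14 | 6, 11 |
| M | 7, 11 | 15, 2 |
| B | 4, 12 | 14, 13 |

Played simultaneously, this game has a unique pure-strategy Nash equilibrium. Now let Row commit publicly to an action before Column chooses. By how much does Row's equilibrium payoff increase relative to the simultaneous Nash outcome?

Solve by backward induction (Row leads).
- T: Column compares 14, 11 and picks L; Row would get 12.
- M: Column compares 11, 2 and picks L; Row would get 7.
- B: Column compares 12, 13 and picks R; Row would get 14.
Row's induced payoffs are 12, 7, 14, so Row commits to B. Subgame-perfect outcome: (B, R) with payoffs (14, 13).
For the simultaneous game, intersect best replies.
Row's best replies: L→T; R→M.
Column's best replies: T→L; M→L; B→R.
Only (T, L) has each player best-responding; Nash payoffs (12, 14).
Row's commitment gain: 14 − 12 = 2.

2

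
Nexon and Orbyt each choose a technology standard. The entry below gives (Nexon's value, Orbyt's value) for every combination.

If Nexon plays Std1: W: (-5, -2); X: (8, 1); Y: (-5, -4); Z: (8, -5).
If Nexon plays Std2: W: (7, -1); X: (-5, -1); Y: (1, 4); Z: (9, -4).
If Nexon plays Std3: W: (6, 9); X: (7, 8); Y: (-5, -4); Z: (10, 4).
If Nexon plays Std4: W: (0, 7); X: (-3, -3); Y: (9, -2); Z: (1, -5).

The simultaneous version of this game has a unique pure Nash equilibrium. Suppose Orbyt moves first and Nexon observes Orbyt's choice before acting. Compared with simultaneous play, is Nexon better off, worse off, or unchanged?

Work backward from Nexon's decision.
- W → Nexon plays Std2 (best of -5, 7, 6, 0); Orbyt gets -1.
- X → Nexon plays Std1 (best of 8, -5, 7, -3); Orbyt gets 1.
- Y → Nexon plays Std4 (best of -5, 1, -5, 9); Orbyt gets -2.
- Z → Nexon plays Std3 (best of 8, 9, 10, 1); Orbyt gets 4.
Orbyt's induced payoffs are -1, 1, -2, 4, so Orbyt commits to Z. Subgame-perfect outcome: (Std3, Z) with payoffs (10, 4).
Under simultaneous play:
Nexon's best replies: W→Std2; X→Std1; Y→Std4; Z→Std3.
Orbyt's best replies: Std1→X; Std2→Y; Std3→W; Std4→W.
Only (Std1, X) has each player best-responding; Nash payoffs (8, 1).
Nexon earns 10 sequentially versus 8 at the Nash outcome: better off.

better off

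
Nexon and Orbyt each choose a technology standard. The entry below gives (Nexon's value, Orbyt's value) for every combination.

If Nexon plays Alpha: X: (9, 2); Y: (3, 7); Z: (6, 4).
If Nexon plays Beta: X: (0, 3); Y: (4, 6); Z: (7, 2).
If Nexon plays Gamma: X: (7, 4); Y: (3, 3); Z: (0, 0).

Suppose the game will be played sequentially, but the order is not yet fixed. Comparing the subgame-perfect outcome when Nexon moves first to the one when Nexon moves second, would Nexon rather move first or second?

If Nexon leads: Orbyt's best replies are Alpha→Y, Beta→Y, Gamma→X; Nexon's induced payoffs 3, 4, 7; outcome (Gamma, X), payoffs (7, 4).
If Orbyt leads: Nexon's best replies are X→Alpha, Y→Beta, Z→Beta; Orbyt's induced payoffs 2, 6, 2; outcome (Beta, Y), payoffs (4, 6).
Nexon gets 7 moving first and 4 moving second, so Nexon prefers to move first.

first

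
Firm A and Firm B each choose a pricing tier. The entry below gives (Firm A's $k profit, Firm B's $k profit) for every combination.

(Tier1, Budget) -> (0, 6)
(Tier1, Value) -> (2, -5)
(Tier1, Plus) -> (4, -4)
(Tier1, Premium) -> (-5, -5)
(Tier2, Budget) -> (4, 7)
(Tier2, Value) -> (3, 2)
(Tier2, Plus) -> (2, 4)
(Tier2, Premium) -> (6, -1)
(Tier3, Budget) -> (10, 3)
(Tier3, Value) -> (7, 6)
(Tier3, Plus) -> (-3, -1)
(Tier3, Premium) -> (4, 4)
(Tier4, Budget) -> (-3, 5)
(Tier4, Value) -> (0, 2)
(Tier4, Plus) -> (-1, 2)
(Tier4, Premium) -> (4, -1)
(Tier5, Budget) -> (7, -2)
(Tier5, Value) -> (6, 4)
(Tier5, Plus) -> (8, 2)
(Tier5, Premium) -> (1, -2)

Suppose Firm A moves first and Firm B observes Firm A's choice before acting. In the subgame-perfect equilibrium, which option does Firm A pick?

Tier3

Work backward from Firm B's decision.
- Tier1: Firm B compares 6, -5, -4, -5 and picks Budget; Firm A would get 0.
- Tier2: Firm B compares 7, 2, 4, -1 and picks Budget; Firm A would get 4.
- Tier3: Firm B compares 3, 6, -1, 4 and picks Value; Firm A would get 7.
- Tier4: Firm B compares 5, 2, 2, -1 and picks Budget; Firm A would get -3.
- Tier5: Firm B compares -2, 4, 2, -2 and picks Value; Firm A would get 6.
Firm A's induced payoffs are 0, 4, 7, -3, 6, so Firm A commits to Tier3. Subgame-perfect outcome: (Tier3, Value) with payoffs (7, 6).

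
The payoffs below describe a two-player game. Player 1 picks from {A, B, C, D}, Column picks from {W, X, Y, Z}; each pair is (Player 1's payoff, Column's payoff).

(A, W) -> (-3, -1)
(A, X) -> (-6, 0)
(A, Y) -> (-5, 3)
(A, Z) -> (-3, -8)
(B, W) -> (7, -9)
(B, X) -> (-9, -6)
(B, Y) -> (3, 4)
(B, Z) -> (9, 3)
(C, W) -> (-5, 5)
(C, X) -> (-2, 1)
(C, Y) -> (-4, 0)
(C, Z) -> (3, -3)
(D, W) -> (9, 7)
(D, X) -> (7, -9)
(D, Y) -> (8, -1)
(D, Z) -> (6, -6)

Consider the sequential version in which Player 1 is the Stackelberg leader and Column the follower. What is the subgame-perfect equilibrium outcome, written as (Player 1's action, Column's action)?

(D, W)

Column best-responds to each possible Player 1 move:
- A: BR = Y, leader payoff -5.
- B: BR = Y, leader payoff 3.
- C: BR = W, leader payoff -5.
- D: BR = W, leader payoff 9.
Among -5, 3, -5, 9, the best is 9 at D. Subgame-perfect outcome: (D, W) with payoffs (9, 7).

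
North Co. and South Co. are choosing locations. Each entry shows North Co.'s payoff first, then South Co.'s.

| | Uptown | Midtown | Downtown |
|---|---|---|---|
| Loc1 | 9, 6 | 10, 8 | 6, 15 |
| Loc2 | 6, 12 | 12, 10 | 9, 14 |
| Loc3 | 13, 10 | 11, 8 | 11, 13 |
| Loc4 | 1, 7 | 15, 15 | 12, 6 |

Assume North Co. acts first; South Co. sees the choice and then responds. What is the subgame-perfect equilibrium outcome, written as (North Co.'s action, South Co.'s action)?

(Loc4, Midtown)

Work backward from South Co.'s decision.
- Loc1: South Co. compares 6, 8, 15 and picks Downtown; North Co. would get 6.
- Loc2: South Co. compares 12, 10, 14 and picks Downtown; North Co. would get 9.
- Loc3: South Co. compares 10, 8, 13 and picks Downtown; North Co. would get 11.
- Loc4: South Co. compares 7, 15, 6 and picks Midtown; North Co. would get 15.
North Co.'s induced payoffs are 6, 9, 11, 15, so North Co. commits to Loc4. Subgame-perfect outcome: (Loc4, Midtown) with payoffs (15, 15).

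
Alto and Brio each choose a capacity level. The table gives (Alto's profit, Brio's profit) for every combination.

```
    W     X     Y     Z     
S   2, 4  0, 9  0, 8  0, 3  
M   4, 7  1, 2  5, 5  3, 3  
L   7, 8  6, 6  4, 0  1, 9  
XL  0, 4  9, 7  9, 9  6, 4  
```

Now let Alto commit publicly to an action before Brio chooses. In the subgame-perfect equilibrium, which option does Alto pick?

Brio best-responds to each possible Alto move:
- S → Brio plays X (best of 4, 9, 8, 3); Alto gets 0.
- M → Brio plays W (best of 7, 2, 5, 3); Alto gets 4.
- L → Brio plays Z (best of 8, 6, 0, 9); Alto gets 1.
- XL → Brio plays Y (best of 4, 7, 9, 4); Alto gets 9.
Alto's induced payoffs are 0, 4, 1, 9, so Alto commits to XL. Subgame-perfect outcome: (XL, Y) with payoffs (9, 9).

XL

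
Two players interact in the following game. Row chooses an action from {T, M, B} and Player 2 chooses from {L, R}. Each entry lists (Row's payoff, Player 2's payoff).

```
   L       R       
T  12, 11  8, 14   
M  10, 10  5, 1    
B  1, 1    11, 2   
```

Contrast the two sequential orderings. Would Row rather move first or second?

second

If Row leads: Player 2's best replies are T→R, M→L, B→R; Row's induced payoffs 8, 10, 11; outcome (B, R), payoffs (11, 2).
If Player 2 leads: Row's best replies are L→T, R→B; Player 2's induced payoffs 11, 2; outcome (T, L), payoffs (12, 11).
Row gets 11 moving first and 12 moving second, so Row prefers to move second.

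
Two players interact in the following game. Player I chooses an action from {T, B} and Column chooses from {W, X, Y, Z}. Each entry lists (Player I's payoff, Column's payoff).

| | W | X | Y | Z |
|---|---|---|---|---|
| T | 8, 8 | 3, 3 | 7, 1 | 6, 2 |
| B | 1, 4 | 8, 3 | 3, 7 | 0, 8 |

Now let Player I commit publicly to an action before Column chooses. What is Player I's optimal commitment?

Solve by backward induction (Player I leads).
- T: BR = W, leader payoff 8.
- B: BR = Z, leader payoff 0.
Player I's induced payoffs are 8, 0, so Player I commits to T. Subgame-perfect outcome: (T, W) with payoffs (8, 8).

T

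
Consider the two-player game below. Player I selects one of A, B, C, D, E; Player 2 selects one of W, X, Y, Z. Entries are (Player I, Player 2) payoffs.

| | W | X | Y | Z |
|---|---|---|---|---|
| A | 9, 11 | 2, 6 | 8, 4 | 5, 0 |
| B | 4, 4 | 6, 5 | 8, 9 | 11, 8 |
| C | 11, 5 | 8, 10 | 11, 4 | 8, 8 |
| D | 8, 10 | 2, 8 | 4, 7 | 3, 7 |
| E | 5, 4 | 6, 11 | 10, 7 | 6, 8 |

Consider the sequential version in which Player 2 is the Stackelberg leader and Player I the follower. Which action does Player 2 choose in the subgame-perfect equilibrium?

X

Solve by backward induction (Player 2 leads).
- W → Player I plays C (best of 9, 4, 11, 8, 5); Player 2 gets 5.
- X → Player I plays C (best of 2, 6, 8, 2, 6); Player 2 gets 10.
- Y → Player I plays C (best of 8, 8, 11, 4, 10); Player 2 gets 4.
- Z → Player I plays B (best of 5, 11, 8, 3, 6); Player 2 gets 8.
Player 2's induced payoffs are 5, 10, 4, 8, so Player 2 commits to X. Subgame-perfect outcome: (C, X) with payoffs (8, 10).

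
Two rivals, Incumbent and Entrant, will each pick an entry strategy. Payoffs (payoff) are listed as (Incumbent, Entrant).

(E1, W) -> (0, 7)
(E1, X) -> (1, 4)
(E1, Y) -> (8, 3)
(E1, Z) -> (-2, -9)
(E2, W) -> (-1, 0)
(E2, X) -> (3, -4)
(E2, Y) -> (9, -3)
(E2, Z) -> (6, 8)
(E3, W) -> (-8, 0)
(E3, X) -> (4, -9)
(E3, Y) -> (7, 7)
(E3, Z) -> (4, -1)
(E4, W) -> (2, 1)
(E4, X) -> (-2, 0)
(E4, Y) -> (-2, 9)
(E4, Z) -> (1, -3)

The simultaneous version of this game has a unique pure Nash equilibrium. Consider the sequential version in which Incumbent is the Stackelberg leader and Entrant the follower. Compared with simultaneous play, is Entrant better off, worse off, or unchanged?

Entrant best-responds to each possible Incumbent move:
- E1: BR = W, leader payoff 0.
- E2: BR = Z, leader payoff 6.
- E3: BR = Y, leader payoff 7.
- E4: BR = Y, leader payoff -2.
Maximizing over 0, 6, 7, -2, Incumbent chooses E3. Subgame-perfect outcome: (E3, Y) with payoffs (7, 7).
Under simultaneous play:
Incumbent's best replies: W→E4; X→E3; Y→E2; Z→E2.
Entrant's best replies: E1→W; E2→Z; E3→Y; E4→Y.
The unique mutual best reply is (E2, Z), giving (6, 8).
Entrant earns 7 sequentially versus 8 at the Nash outcome: worse off.

worse off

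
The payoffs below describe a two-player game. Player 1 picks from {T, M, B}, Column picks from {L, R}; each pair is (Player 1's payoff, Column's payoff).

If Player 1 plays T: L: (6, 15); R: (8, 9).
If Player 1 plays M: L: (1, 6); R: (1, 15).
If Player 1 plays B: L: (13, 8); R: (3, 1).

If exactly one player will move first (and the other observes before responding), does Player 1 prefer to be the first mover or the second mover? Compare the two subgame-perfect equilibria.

If Player 1 leads: Column's best replies are T→L, M→R, B→L; Player 1's induced payoffs 6, 1, 13; outcome (B, L), payoffs (13, 8).
If Column leads: Player 1's best replies are L→B, R→T; Column's induced payoffs 8, 9; outcome (T, R), payoffs (8, 9).
Player 1 gets 13 moving first and 8 moving second, so Player 1 prefers to move first.

first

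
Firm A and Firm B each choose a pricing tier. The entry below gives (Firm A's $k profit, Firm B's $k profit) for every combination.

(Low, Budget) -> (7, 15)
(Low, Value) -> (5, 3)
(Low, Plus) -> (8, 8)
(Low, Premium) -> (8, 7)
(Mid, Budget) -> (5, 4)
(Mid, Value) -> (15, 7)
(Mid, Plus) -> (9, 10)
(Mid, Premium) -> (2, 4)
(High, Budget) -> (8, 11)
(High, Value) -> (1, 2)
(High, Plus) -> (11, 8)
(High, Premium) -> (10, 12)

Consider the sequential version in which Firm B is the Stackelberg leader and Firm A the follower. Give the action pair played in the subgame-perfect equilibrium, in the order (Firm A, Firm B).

Backward induction with Firm B moving first.
- Budget: BR = High, leader payoff 11.
- Value: BR = Mid, leader payoff 7.
- Plus: BR = High, leader payoff 8.
- Premium: BR = High, leader payoff 12.
Firm B's induced payoffs are 11, 7, 8, 12, so Firm B commits to Premium. Subgame-perfect outcome: (High, Premium) with payoffs (10, 12).

(High, Premium)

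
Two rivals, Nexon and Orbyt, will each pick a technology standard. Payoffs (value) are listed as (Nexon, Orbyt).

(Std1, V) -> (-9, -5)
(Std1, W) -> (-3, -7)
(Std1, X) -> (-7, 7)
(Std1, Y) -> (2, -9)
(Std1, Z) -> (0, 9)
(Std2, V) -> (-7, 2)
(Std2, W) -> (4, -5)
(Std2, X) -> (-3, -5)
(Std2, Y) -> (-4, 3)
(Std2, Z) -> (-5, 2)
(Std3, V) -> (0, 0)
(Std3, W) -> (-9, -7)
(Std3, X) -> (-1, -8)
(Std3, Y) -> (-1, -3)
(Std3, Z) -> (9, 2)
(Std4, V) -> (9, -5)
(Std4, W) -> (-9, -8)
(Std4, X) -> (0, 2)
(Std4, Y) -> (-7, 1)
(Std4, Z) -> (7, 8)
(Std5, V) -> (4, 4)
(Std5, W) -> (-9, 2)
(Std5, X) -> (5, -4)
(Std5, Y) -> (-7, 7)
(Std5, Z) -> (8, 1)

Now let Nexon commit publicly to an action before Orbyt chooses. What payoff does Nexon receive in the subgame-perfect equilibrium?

9

Backward induction with Nexon moving first.
- Std1: BR = Z, leader payoff 0.
- Std2: BR = Y, leader payoff -4.
- Std3: BR = Z, leader payoff 9.
- Std4: BR = Z, leader payoff 7.
- Std5: BR = Y, leader payoff -7.
Among 0, -4, 9, 7, -7, the best is 9 at Std3. Subgame-perfect outcome: (Std3, Z) with payoffs (9, 2).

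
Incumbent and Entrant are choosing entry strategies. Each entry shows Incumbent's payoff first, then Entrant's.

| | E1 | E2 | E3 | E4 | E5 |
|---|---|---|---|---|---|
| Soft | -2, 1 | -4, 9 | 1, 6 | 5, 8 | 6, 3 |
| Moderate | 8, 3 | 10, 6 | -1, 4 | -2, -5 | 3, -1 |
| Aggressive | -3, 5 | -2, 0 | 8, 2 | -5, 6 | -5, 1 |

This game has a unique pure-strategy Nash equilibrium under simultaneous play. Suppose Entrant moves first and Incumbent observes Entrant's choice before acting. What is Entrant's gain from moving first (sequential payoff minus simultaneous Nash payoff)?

Incumbent best-responds to each possible Entrant move:
- E1: BR = Moderate, leader payoff 3.
- E2: BR = Moderate, leader payoff 6.
- E3: BR = Aggressive, leader payoff 2.
- E4: BR = Soft, leader payoff 8.
- E5: BR = Soft, leader payoff 3.
Maximizing over 3, 6, 2, 8, 3, Entrant chooses E4. Subgame-perfect outcome: (Soft, E4) with payoffs (5, 8).
Under simultaneous play:
Incumbent's best replies: E1→Moderate; E2→Moderate; E3→Aggressive; E4→Soft; E5→Soft.
Entrant's best replies: Soft→E2; Moderate→E2; Aggressive→E4.
Only (Moderate, E2) has each player best-responding; Nash payoffs (10, 6).
Entrant's commitment gain: 8 − 6 = 2.

2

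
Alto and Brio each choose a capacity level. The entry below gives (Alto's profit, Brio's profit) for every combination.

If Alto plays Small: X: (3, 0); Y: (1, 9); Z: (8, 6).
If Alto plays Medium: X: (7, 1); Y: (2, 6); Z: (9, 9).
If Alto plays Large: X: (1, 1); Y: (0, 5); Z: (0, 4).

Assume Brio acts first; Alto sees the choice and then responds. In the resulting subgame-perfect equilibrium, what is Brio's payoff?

Solve by backward induction (Brio leads).
- X: Alto compares 3, 7, 1 and picks Medium; Brio would get 1.
- Y: Alto compares 1, 2, 0 and picks Medium; Brio would get 6.
- Z: Alto compares 8, 9, 0 and picks Medium; Brio would get 9.
Maximizing over 1, 6, 9, Brio chooses Z. Subgame-perfect outcome: (Medium, Z) with payoffs (9, 9).

9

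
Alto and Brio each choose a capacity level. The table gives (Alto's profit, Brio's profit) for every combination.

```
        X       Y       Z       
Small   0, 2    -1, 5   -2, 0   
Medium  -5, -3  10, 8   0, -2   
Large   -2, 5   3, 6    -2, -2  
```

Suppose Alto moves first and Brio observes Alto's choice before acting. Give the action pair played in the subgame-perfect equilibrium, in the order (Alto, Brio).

Solve by backward induction (Alto leads).
- Small: BR = Y, leader payoff -1.
- Medium: BR = Y, leader payoff 10.
- Large: BR = Y, leader payoff 3.
Among -1, 10, 3, the best is 10 at Medium. Subgame-perfect outcome: (Medium, Y) with payoffs (10, 8).

(Medium, Y)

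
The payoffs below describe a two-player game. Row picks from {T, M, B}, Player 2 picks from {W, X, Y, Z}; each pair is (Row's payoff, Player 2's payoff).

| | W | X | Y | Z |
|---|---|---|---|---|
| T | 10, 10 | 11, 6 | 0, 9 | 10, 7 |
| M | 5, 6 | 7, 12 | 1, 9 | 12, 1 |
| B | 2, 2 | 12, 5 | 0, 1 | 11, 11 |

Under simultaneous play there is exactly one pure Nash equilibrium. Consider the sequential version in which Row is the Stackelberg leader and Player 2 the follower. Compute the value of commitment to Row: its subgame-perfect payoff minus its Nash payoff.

Work backward from Player 2's decision.
- T → Player 2 plays W (best of 10, 6, 9, 7); Row gets 10.
- M → Player 2 plays X (best of 6, 12, 9, 1); Row gets 7.
- B → Player 2 plays Z (best of 2, 5, 1, 11); Row gets 11.
Maximizing over 10, 7, 11, Row chooses B. Subgame-perfect outcome: (B, Z) with payoffs (11, 11).
For the simultaneous game, intersect best replies.
Row's best replies: W→T; X→B; Y→M; Z→M.
Player 2's best replies: T→W; M→X; B→Z.
The unique mutual best reply is (T, W), giving (10, 10).
Row's commitment gain: 11 − 10 = 1.

1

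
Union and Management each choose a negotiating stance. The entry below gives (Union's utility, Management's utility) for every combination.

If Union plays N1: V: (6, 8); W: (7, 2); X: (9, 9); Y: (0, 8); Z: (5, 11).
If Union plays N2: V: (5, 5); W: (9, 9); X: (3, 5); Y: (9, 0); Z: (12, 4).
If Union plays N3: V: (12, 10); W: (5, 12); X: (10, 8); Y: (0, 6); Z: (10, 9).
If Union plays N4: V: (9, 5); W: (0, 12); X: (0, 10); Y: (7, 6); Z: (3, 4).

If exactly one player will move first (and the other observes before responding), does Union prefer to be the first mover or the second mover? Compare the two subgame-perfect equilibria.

If Union leads: Management's best replies are N1→Z, N2→W, N3→W, N4→W; Union's induced payoffs 5, 9, 5, 0; outcome (N2, W), payoffs (9, 9).
If Management leads: Union's best replies are V→N3, W→N2, X→N3, Y→N2, Z→N2; Management's induced payoffs 10, 9, 8, 0, 4; outcome (N3, V), payoffs (12, 10).
Union gets 9 moving first and 12 moving second, so Union prefers to move second.

second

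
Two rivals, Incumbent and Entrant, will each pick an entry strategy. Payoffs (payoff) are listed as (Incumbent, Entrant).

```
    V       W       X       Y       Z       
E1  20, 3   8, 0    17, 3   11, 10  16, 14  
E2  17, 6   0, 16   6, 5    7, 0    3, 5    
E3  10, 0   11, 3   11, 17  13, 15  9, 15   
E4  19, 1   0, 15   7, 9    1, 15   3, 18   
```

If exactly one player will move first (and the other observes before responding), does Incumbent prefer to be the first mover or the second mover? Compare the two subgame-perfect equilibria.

first

If Incumbent leads: Entrant's best replies are E1→Z, E2→W, E3→X, E4→Z; Incumbent's induced payoffs 16, 0, 11, 3; outcome (E1, Z), payoffs (16, 14).
If Entrant leads: Incumbent's best replies are V→E1, W→E3, X→E1, Y→E3, Z→E1; Entrant's induced payoffs 3, 3, 3, 15, 14; outcome (E3, Y), payoffs (13, 15).
Incumbent gets 16 moving first and 13 moving second, so Incumbent prefers to move first.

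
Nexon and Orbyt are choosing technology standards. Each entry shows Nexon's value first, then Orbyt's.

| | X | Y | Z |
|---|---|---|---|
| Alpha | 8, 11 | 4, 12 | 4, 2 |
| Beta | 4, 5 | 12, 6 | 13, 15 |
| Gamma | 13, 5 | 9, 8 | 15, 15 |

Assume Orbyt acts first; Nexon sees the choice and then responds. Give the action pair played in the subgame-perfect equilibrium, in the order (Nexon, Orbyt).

Nexon best-responds to each possible Orbyt move:
- X: Nexon compares 8, 4, 13 and picks Gamma; Orbyt would get 5.
- Y: Nexon compares 4, 12, 9 and picks Beta; Orbyt would get 6.
- Z: Nexon compares 4, 13, 15 and picks Gamma; Orbyt would get 15.
Maximizing over 5, 6, 15, Orbyt chooses Z. Subgame-perfect outcome: (Gamma, Z) with payoffs (15, 15).

(Gamma, Z)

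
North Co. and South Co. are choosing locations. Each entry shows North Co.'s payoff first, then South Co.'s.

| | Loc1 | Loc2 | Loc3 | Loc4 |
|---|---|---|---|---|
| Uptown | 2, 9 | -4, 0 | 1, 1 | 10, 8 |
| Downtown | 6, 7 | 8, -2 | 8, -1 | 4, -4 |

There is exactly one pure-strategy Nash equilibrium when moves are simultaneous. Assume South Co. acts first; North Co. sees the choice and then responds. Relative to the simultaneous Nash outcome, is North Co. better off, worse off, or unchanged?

Solve by backward induction (South Co. leads).
- Loc1: North Co. compares 2, 6 and picks Downtown; South Co. would get 7.
- Loc2: North Co. compares -4, 8 and picks Downtown; South Co. would get -2.
- Loc3: North Co. compares 1, 8 and picks Downtown; South Co. would get -1.
- Loc4: North Co. compares 10, 4 and picks Uptown; South Co. would get 8.
Maximizing over 7, -2, -1, 8, South Co. chooses Loc4. Subgame-perfect outcome: (Uptown, Loc4) with payoffs (10, 8).
For the simultaneous game, intersect best replies.
North Co.'s best replies: Loc1→Downtown; Loc2→Downtown; Loc3→Downtown; Loc4→Uptown.
South Co.'s best replies: Uptown→Loc1; Downtown→Loc1.
The unique mutual best reply is (Downtown, Loc1), giving (6, 7).
North Co. earns 10 sequentially versus 6 at the Nash outcome: better off.

better off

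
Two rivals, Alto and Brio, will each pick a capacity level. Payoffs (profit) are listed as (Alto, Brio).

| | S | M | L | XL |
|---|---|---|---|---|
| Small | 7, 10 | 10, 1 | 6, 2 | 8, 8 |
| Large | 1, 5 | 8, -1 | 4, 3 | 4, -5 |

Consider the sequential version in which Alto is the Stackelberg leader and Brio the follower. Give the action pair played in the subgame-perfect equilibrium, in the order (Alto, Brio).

(Small, S)

Backward induction with Alto moving first.
- Small → Brio plays S (best of 10, 1, 2, 8); Alto gets 7.
- Large → Brio plays S (best of 5, -1, 3, -5); Alto gets 1.
Alto's induced payoffs are 7, 1, so Alto commits to Small. Subgame-perfect outcome: (Small, S) with payoffs (7, 10).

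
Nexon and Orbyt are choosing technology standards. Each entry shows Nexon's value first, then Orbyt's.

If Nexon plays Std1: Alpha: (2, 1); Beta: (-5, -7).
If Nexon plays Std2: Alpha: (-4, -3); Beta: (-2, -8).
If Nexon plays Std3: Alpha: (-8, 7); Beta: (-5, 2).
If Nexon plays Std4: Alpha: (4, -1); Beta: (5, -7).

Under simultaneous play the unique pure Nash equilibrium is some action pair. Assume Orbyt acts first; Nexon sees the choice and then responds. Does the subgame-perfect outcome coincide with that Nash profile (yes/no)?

yes

Nexon best-responds to each possible Orbyt move:
- Alpha: BR = Std4, leader payoff -1.
- Beta: BR = Std4, leader payoff -7.
Maximizing over -1, -7, Orbyt chooses Alpha. Subgame-perfect outcome: (Std4, Alpha) with payoffs (4, -1).
Now find the simultaneous Nash equilibrium.
Nexon's best replies: Alpha→Std4; Beta→Std4.
Orbyt's best replies: Std1→Alpha; Std2→Alpha; Std3→Alpha; Std4→Alpha.
Only (Std4, Alpha) has each player best-responding; Nash payoffs (4, -1).
Sequential outcome (Std4, Alpha) coincides with the Nash profile (Std4, Alpha).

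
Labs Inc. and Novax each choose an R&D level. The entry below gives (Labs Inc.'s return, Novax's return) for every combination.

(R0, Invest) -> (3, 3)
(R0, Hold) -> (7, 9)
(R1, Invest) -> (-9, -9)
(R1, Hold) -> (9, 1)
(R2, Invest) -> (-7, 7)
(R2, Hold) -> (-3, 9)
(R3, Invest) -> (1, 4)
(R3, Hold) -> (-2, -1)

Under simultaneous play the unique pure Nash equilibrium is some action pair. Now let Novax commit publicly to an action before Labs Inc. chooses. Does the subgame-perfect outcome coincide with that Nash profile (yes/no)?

no

Work backward from Labs Inc.'s decision.
- Invest → Labs Inc. plays R0 (best of 3, -9, -7, 1); Novax gets 3.
- Hold → Labs Inc. plays R1 (best of 7, 9, -3, -2); Novax gets 1.
Maximizing over 3, 1, Novax chooses Invest. Subgame-perfect outcome: (R0, Invest) with payoffs (3, 3).
Now find the simultaneous Nash equilibrium.
Labs Inc.'s best replies: Invest→R0; Hold→R1.
Novax's best replies: R0→Hold; R1→Hold; R2→Hold; R3→Invest.
Only (R1, Hold) has each player best-responding; Nash payoffs (9, 1).
Sequential outcome (R0, Invest) differs from the Nash profile (R1, Hold).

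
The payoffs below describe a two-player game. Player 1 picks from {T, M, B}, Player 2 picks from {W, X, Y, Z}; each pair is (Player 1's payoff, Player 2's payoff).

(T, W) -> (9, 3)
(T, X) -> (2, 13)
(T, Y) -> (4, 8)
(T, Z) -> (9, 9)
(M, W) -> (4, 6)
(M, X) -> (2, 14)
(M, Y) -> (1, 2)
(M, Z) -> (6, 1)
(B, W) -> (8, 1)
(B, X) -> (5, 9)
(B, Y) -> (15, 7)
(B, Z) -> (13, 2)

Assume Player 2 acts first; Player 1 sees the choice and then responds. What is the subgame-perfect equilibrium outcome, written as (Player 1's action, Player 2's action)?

(B, X)

Player 1 best-responds to each possible Player 2 move:
- W → Player 1 plays T (best of 9, 4, 8); Player 2 gets 3.
- X → Player 1 plays B (best of 2, 2, 5); Player 2 gets 9.
- Y → Player 1 plays B (best of 4, 1, 15); Player 2 gets 7.
- Z → Player 1 plays B (best of 9, 6, 13); Player 2 gets 2.
Player 2's induced payoffs are 3, 9, 7, 2, so Player 2 commits to X. Subgame-perfect outcome: (B, X) with payoffs (5, 9).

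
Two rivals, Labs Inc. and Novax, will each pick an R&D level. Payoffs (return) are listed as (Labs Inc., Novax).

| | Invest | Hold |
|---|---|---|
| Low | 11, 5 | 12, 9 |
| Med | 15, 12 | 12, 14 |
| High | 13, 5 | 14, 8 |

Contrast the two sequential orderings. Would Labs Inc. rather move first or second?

If Labs Inc. leads: Novax's best replies are Low→Hold, Med→Hold, High→Hold; Labs Inc.'s induced payoffs 12, 12, 14; outcome (High, Hold), payoffs (14, 8).
If Novax leads: Labs Inc.'s best replies are Invest→Med, Hold→High; Novax's induced payoffs 12, 8; outcome (Med, Invest), payoffs (15, 12).
Labs Inc. gets 14 moving first and 15 moving second, so Labs Inc. prefers to move second.

second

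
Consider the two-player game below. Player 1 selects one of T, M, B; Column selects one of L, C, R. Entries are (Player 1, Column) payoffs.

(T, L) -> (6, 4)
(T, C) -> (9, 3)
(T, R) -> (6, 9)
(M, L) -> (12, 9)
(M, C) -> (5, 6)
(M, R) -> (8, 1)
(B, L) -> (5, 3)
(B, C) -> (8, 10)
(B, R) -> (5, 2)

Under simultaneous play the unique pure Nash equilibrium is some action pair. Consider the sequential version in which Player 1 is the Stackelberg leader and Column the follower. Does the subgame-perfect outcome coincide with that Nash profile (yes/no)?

yes

Work backward from Column's decision.
- T: BR = R, leader payoff 6.
- M: BR = L, leader payoff 12.
- B: BR = C, leader payoff 8.
Player 1's induced payoffs are 6, 12, 8, so Player 1 commits to M. Subgame-perfect outcome: (M, L) with payoffs (12, 9).
Now find the simultaneous Nash equilibrium.
Player 1's best replies: L→M; C→T; R→M.
Column's best replies: T→R; M→L; B→C.
Only (M, L) has each player best-responding; Nash payoffs (12, 9).
Sequential outcome (M, L) coincides with the Nash profile (M, L).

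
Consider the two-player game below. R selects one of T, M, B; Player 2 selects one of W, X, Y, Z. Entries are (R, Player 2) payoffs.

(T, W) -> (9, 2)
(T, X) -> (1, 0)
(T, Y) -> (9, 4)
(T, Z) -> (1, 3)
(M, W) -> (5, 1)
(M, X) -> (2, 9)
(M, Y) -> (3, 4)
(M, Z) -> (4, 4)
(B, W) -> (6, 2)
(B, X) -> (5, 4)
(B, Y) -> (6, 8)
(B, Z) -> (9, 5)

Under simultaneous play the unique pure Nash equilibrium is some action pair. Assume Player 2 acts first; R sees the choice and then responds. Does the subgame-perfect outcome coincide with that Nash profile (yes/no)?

Backward induction with Player 2 moving first.
- W: BR = T, leader payoff 2.
- X: BR = B, leader payoff 4.
- Y: BR = T, leader payoff 4.
- Z: BR = B, leader payoff 5.
Player 2's induced payoffs are 2, 4, 4, 5, so Player 2 commits to Z. Subgame-perfect outcome: (B, Z) with payoffs (9, 5).
Under simultaneous play:
R's best replies: W→T; X→B; Y→T; Z→B.
Player 2's best replies: T→Y; M→X; B→Y.
The unique mutual best reply is (T, Y), giving (9, 4).
Sequential outcome (B, Z) differs from the Nash profile (T, Y).

no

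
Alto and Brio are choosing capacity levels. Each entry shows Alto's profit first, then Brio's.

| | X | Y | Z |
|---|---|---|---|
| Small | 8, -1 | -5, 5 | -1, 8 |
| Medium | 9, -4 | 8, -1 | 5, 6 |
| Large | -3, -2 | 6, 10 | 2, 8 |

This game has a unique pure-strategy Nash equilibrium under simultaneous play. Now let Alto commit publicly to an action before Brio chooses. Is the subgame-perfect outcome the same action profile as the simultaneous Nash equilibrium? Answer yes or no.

no

Work backward from Brio's decision.
- Small: Brio compares -1, 5, 8 and picks Z; Alto would get -1.
- Medium: Brio compares -4, -1, 6 and picks Z; Alto would get 5.
- Large: Brio compares -2, 10, 8 and picks Y; Alto would get 6.
Alto's induced payoffs are -1, 5, 6, so Alto commits to Large. Subgame-perfect outcome: (Large, Y) with payoffs (6, 10).
Under simultaneous play:
Alto's best replies: X→Medium; Y→Medium; Z→Medium.
Brio's best replies: Small→Z; Medium→Z; Large→Y.
Only (Medium, Z) has each player best-responding; Nash payoffs (5, 6).
Sequential outcome (Large, Y) differs from the Nash profile (Medium, Z).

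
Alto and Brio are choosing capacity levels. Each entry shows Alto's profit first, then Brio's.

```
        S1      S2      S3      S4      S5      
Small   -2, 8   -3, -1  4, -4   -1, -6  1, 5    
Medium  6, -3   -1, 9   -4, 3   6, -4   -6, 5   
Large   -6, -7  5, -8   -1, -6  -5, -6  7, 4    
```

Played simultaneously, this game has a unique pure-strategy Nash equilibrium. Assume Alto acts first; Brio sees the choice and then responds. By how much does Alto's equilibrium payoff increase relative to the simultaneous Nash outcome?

0

Work backward from Brio's decision.
- Small: Brio compares 8, -1, -4, -6, 5 and picks S1; Alto would get -2.
- Medium: Brio compares -3, 9, 3, -4, 5 and picks S2; Alto would get -1.
- Large: Brio compares -7, -8, -6, -6, 4 and picks S5; Alto would get 7.
Among -2, -1, 7, the best is 7 at Large. Subgame-perfect outcome: (Large, S5) with payoffs (7, 4).
Now find the simultaneous Nash equilibrium.
Alto's best replies: S1→Medium; S2→Large; S3→Small; S4→Medium; S5→Large.
Brio's best replies: Small→S1; Medium→S2; Large→S5.
Only (Large, S5) has each player best-responding; Nash payoffs (7, 4).
Alto's commitment gain: 7 − 7 = 0.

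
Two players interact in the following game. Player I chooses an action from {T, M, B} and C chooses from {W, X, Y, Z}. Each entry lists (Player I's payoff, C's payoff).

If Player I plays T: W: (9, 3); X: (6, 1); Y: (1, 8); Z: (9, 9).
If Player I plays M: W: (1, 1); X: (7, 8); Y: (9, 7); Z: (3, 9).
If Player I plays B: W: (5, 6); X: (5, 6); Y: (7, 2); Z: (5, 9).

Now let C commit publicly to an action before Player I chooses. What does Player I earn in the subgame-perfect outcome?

Backward induction with C moving first.
- W: BR = T, leader payoff 3.
- X: BR = M, leader payoff 8.
- Y: BR = M, leader payoff 7.
- Z: BR = T, leader payoff 9.
C's induced payoffs are 3, 8, 7, 9, so C commits to Z. Subgame-perfect outcome: (T, Z) with payoffs (9, 9).

9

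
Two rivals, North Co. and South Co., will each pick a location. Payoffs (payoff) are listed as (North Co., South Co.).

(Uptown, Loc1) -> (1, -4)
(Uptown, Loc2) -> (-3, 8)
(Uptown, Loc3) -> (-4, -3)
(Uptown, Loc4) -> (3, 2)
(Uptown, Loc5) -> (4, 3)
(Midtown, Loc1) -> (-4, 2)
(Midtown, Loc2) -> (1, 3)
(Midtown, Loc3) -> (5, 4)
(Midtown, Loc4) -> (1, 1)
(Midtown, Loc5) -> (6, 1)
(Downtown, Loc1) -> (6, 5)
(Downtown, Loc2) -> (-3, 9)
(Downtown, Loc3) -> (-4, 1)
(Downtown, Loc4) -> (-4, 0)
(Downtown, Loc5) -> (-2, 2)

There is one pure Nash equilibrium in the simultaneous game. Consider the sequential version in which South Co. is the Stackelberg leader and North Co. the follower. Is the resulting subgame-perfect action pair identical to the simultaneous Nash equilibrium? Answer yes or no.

no

Backward induction with South Co. moving first.
- Loc1: BR = Downtown, leader payoff 5.
- Loc2: BR = Midtown, leader payoff 3.
- Loc3: BR = Midtown, leader payoff 4.
- Loc4: BR = Uptown, leader payoff 2.
- Loc5: BR = Midtown, leader payoff 1.
Among 5, 3, 4, 2, 1, the best is 5 at Loc1. Subgame-perfect outcome: (Downtown, Loc1) with payoffs (6, 5).
Under simultaneous play:
North Co.'s best replies: Loc1→Downtown; Loc2→Midtown; Loc3→Midtown; Loc4→Uptown; Loc5→Midtown.
South Co.'s best replies: Uptown→Loc2; Midtown→Loc3; Downtown→Loc2.
The unique mutual best reply is (Midtown, Loc3), giving (5, 4).
Sequential outcome (Downtown, Loc1) differs from the Nash profile (Midtown, Loc3).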